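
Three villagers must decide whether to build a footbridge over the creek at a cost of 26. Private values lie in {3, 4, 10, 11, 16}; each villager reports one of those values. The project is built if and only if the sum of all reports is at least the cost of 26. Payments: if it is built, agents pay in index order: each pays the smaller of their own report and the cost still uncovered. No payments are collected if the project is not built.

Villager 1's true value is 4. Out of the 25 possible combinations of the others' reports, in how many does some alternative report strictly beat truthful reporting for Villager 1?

Others report (10, 16): truth gives 0; report 3 gives 1 > 0. Violating.
Others report (11, 16): truth gives 0; report 3 gives 1 > 0. Violating.
Others report (16, 10): truth gives 0; report 3 gives 1 > 0. Violating.
Others report (16, 11): truth gives 0; report 3 gives 1 > 0. Violating.
Others report (3, 3): truth gives 0; no alternative beats it.
Others report (3, 4): truth gives 0; no alternative beats it.
(Checking all 25 profiles: 5 have a profitable deviation, 20 do not.)

5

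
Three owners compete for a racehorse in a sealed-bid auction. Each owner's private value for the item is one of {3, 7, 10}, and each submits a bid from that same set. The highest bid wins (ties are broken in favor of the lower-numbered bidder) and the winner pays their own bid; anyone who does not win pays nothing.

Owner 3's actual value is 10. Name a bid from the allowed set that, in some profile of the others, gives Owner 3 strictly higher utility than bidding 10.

Suppose Owner 1 bids 3 and Owner 2 bids 3.
Bid 10: wins, pays 10, utility 10 - 10 = 0.
Bid 7: wins, pays 7, utility 10 - 7 = 3.
So bidding 7 beats truth here (3 > 0).

7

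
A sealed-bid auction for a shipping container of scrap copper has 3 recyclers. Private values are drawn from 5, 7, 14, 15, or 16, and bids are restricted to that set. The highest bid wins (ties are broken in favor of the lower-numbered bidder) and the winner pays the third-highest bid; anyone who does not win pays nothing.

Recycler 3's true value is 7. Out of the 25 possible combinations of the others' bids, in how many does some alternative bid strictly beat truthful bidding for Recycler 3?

6

Others bid (5, 7): truth gives 0; bid 14 gives 2 > 0. Violating.
Others bid (5, 14): truth gives 0; bid 15 gives 2 > 0. Violating.
Others bid (5, 15): truth gives 0; bid 16 gives 2 > 0. Violating.
Others bid (7, 5): truth gives 0; bid 14 gives 2 > 0. Violating.
Others bid (5, 5): truth gives 2; no alternative beats it.
Others bid (5, 16): truth gives 0; no alternative beats it.
(Checking all 25 profiles: 6 have a profitable deviation, 19 do not.)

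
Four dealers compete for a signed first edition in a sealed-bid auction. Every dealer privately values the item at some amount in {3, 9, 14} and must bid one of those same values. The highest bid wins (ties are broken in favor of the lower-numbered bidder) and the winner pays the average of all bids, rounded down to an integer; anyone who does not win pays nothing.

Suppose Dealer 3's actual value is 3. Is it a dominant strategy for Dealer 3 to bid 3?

Check each profile of the others' bids and compare truth against every alternative bid.
Others bid (3, 3, 9): truth gives 0, best alternative gives -3.
Others bid (3, 3, 3): truth gives 0, best alternative gives -1.
Others bid (3, 3, 14): truth gives 0, best alternative gives 0.
Others bid (3, 9, 3): truth gives 0, best alternative gives 0.
Others bid (3, 9, 9): truth gives 0, best alternative gives 0.
Others bid (3, 9, 14): truth gives 0, best alternative gives 0.
(Remaining 21 profiles checked similarly; truth is weakly best in each.)
In every case the truthful bid is at least as good as any alternative, so it is a dominant strategy.

Yes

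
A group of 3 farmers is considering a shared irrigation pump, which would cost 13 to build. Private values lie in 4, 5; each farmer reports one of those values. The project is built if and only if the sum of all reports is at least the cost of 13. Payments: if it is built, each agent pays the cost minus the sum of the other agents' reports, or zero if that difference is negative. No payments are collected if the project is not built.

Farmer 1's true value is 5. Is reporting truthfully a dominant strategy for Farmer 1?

Check each profile of the others' reports and compare truth against every alternative report.
Others report (5, 5): truth gives 2, best alternative gives 2.
Others report (4, 5): truth gives 1, best alternative gives 1.
Others report (5, 4): truth gives 1, best alternative gives 1.
Others report (4, 4): truth gives 0, best alternative gives 0.
In every case the truthful report is at least as good as any alternative, so it is a dominant strategy.

Yes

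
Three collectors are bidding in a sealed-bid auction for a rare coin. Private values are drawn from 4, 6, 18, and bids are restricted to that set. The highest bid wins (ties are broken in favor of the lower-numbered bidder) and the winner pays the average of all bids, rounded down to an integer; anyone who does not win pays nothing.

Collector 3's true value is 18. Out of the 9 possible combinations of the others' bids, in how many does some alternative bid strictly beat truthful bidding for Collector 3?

Others bid (4, 4): truth gives 10; bid 6 gives 14 > 10. Violating.
Others bid (4, 6): truth gives 9; no alternative beats it.
Others bid (4, 18): truth gives 0; no alternative beats it.
(Checking all 9 profiles: 1 has a profitable deviation, 8 do not.)

1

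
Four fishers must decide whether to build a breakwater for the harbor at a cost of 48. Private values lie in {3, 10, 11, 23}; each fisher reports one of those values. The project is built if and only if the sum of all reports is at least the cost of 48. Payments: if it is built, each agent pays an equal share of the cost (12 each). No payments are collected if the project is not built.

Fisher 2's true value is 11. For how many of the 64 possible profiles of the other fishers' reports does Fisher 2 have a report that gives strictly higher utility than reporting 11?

15

Others report (3, 11, 23): truth gives -1; report 3 gives 0 > -1. Violating.
Others report (3, 23, 11): truth gives -1; report 3 gives 0 > -1. Violating.
Others report (10, 10, 23): truth gives -1; report 3 gives 0 > -1. Violating.
Others report (10, 11, 23): truth gives -1; report 3 gives 0 > -1. Violating.
Others report (3, 3, 3): truth gives 0; no alternative beats it.
Others report (3, 3, 10): truth gives 0; no alternative beats it.
(Checking all 64 profiles: 15 have a profitable deviation, 49 do not.)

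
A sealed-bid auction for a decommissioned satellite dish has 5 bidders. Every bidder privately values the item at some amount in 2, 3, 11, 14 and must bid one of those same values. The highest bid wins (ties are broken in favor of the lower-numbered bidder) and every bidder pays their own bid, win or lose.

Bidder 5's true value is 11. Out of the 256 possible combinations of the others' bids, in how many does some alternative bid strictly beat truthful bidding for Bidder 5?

241

Others bid (2, 2, 2, 2): truth gives 0; bid 3 gives 8 > 0. Violating.
Others bid (2, 2, 2, 11): truth gives -11; bid 2 gives -2 > -11. Violating.
Others bid (2, 2, 2, 14): truth gives -11; bid 2 gives -2 > -11. Violating.
Others bid (2, 2, 3, 11): truth gives -11; bid 2 gives -2 > -11. Violating.
Others bid (2, 2, 2, 3): truth gives 0; no alternative beats it.
Others bid (2, 2, 3, 2): truth gives 0; no alternative beats it.
(Checking all 256 profiles: 241 have a profitable deviation, 15 do not.)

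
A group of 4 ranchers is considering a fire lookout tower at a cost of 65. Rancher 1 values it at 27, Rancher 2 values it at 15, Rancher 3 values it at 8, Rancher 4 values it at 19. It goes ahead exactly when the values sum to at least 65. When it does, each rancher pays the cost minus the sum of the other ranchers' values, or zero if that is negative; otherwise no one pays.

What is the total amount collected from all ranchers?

Total value 69 ≥ cost 65, so it is built.
Rancher 1: others sum to 42; max(0, 65 - 42) = 23.
Rancher 2: others sum to 54; max(0, 65 - 54) = 11.
Rancher 3: others sum to 61; max(0, 65 - 61) = 4.
Rancher 4: others sum to 50; max(0, 65 - 50) = 15.
Total collected = 23 + 11 + 4 + 15 = 53.

53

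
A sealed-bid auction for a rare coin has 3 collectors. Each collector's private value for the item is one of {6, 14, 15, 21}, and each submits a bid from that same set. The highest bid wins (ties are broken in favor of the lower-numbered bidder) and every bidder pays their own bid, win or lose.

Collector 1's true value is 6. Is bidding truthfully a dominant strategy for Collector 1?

Yes

Check each profile of the others' bids and compare truth against every alternative bid.
Others bid (6, 6): truth gives 0, best alternative gives -8.
Others bid (6, 21): truth gives -6, best alternative gives -14.
Others bid (14, 21): truth gives -6, best alternative gives -14.
Others bid (15, 21): truth gives -6, best alternative gives -14.
Others bid (21, 6): truth gives -6, best alternative gives -14.
Others bid (21, 14): truth gives -6, best alternative gives -14.
(Remaining 10 profiles checked similarly; truth is weakly best in each.)
In every case the truthful bid is at least as good as any alternative, so it is a dominant strategy.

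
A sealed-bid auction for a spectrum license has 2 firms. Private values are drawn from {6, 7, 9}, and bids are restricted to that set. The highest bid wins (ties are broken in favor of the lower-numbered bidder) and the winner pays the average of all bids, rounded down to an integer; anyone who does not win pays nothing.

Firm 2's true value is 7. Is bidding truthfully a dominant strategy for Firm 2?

Yes

Check each profile of the others' bids and compare truth against every alternative bid.
Others bid (6): truth gives 1, best alternative gives 0.
Others bid (7): truth gives 0, best alternative gives 0.
Others bid (9): truth gives 0, best alternative gives 0.
In every case the truthful bid is at least as good as any alternative, so it is a dominant strategy.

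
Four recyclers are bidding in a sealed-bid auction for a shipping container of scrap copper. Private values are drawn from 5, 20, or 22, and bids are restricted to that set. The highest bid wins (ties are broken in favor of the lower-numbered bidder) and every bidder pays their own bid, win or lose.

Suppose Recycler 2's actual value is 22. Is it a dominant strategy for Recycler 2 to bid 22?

No

Consider the case where Recycler 1 bids 5, Recycler 3 bids 5 and Recycler 4 bids 5.
Truthful bid 22: wins, pays 22, utility 22 - 22 = 0.
Bid 20 instead: wins, pays 20, utility 22 - 20 = 2.
Since 2 > 0, bidding 20 is strictly better here, so truthful bidding is not dominant.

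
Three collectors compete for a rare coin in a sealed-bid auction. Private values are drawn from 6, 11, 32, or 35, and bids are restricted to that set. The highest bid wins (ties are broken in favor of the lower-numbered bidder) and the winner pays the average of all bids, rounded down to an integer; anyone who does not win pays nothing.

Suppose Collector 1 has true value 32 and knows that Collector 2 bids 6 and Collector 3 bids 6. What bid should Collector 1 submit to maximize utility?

Bid 6: wins, pays 6, utility 32 - 6 = 26.
Bid 11: wins, pays 7, utility 32 - 7 = 25.
Bid 32: wins, pays 14, utility 32 - 14 = 18.
Bid 35: wins, pays 15, utility 32 - 15 = 17.
The best choice is 6 with utility 26.

6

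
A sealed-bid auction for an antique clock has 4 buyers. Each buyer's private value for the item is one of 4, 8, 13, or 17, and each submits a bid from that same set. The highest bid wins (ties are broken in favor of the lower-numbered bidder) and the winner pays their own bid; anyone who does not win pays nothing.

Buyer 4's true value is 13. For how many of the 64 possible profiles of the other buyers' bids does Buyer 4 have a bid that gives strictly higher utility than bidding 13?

1

Others bid (4, 4, 4): truth gives 0; bid 8 gives 5 > 0. Violating.
Others bid (4, 4, 8): truth gives 0; no alternative beats it.
Others bid (4, 4, 13): truth gives 0; no alternative beats it.
(Checking all 64 profiles: 1 has a profitable deviation, 63 do not.)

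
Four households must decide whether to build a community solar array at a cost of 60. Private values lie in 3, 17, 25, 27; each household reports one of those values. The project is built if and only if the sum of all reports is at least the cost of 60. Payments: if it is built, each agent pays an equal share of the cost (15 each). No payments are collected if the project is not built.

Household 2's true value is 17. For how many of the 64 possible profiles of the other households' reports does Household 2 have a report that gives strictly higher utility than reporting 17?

Others report (3, 3, 27): truth gives 0; report 27 gives 2 > 0. Violating.
Others report (3, 17, 17): truth gives 0; report 25 gives 2 > 0. Violating.
Others report (3, 27, 3): truth gives 0; report 27 gives 2 > 0. Violating.
Others report (17, 3, 17): truth gives 0; report 25 gives 2 > 0. Violating.
Others report (3, 3, 3): truth gives 0; no alternative beats it.
Others report (3, 3, 17): truth gives 0; no alternative beats it.
(Checking all 64 profiles: 6 have a profitable deviation, 58 do not.)

6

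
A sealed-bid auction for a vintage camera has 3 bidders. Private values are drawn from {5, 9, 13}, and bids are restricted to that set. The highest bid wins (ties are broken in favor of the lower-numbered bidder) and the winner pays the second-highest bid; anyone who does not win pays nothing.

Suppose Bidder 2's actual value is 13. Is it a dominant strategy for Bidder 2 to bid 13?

Yes

Check each profile of the others' bids and compare truth against every alternative bid.
Others bid (9, 5): truth gives 4, best alternative gives 0.
Others bid (9, 9): truth gives 4, best alternative gives 0.
Others bid (5, 5): truth gives 8, best alternative gives 8.
Others bid (5, 9): truth gives 4, best alternative gives 4.
Others bid (5, 13): truth gives 0, best alternative gives 0.
Others bid (9, 13): truth gives 0, best alternative gives 0.
(Remaining 3 profiles checked similarly; truth is weakly best in each.)
In every case the truthful bid is at least as good as any alternative, so it is a dominant strategy.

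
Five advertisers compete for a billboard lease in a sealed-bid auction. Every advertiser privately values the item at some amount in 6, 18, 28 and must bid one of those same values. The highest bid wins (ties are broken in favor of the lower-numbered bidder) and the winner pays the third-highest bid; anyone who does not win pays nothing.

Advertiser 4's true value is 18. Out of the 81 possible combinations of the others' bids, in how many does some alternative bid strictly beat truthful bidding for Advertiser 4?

Others bid (6, 6, 6, 28): truth gives 0; bid 28 gives 12 > 0. Violating.
Others bid (6, 6, 18, 6): truth gives 0; bid 28 gives 12 > 0. Violating.
Others bid (6, 18, 6, 6): truth gives 0; bid 28 gives 12 > 0. Violating.
Others bid (18, 6, 6, 6): truth gives 0; bid 28 gives 12 > 0. Violating.
Others bid (6, 6, 6, 6): truth gives 12; no alternative beats it.
Others bid (6, 6, 6, 18): truth gives 12; no alternative beats it.
(Checking all 81 profiles: 4 have a profitable deviation, 77 do not.)

4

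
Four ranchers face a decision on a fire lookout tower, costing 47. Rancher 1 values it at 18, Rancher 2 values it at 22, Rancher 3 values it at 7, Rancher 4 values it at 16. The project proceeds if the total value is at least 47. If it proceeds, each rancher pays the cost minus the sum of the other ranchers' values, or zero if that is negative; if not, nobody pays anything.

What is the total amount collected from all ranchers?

Total value 63 ≥ cost 47, so it is built.
Rancher 1: others sum to 45; max(0, 47 - 45) = 2.
Rancher 2: others sum to 41; max(0, 47 - 41) = 6.
Rancher 3: others sum to 56; max(0, 47 - 56) = 0.
Rancher 4: others sum to 47; max(0, 47 - 47) = 0.
Total collected = 2 + 6 + 0 + 0 = 8.

8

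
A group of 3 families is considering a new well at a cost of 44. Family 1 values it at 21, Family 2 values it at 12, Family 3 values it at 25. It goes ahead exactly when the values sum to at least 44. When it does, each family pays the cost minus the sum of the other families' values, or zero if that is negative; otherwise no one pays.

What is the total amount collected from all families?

18

Total value 58 ≥ cost 44, so it is built.
Family 1: others sum to 37; max(0, 44 - 37) = 7.
Family 2: others sum to 46; max(0, 44 - 46) = 0.
Family 3: others sum to 33; max(0, 44 - 33) = 11.
Total collected = 7 + 0 + 11 = 18.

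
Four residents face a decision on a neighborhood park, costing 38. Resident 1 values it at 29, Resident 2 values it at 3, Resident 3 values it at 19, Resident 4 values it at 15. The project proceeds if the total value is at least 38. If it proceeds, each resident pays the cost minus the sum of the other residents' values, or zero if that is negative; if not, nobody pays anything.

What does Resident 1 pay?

1

Total value 66 ≥ cost 38, so the project is built.
The other residents' values sum to 37.
Cost minus that sum is 38 - 37 = 1.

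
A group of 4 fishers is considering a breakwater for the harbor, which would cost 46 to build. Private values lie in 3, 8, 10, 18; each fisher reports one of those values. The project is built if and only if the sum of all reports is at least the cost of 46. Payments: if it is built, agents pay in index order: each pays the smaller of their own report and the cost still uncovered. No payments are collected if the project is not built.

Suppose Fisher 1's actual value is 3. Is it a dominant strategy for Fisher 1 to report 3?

Check each profile of the others' reports and compare truth against every alternative report.
Others report (3, 18, 18): truth gives 0, best alternative gives -5.
Others report (8, 18, 18): truth gives 0, best alternative gives -5.
Others report (10, 10, 18): truth gives 0, best alternative gives -5.
Others report (10, 18, 10): truth gives 0, best alternative gives -5.
Others report (10, 18, 18): truth gives 0, best alternative gives -5.
Others report (18, 3, 18): truth gives 0, best alternative gives -5.
(Remaining 58 profiles checked similarly; truth is weakly best in each.)
In every case the truthful report is at least as good as any alternative, so it is a dominant strategy.

Yes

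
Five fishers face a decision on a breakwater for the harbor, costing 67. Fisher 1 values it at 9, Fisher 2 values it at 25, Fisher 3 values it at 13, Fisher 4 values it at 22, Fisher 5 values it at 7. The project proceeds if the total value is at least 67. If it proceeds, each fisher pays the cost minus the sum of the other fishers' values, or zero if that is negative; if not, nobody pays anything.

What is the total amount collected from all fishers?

Total value 76 ≥ cost 67, so it is built.
Fisher 1: others sum to 67; max(0, 67 - 67) = 0.
Fisher 2: others sum to 51; max(0, 67 - 51) = 16.
Fisher 3: others sum to 63; max(0, 67 - 63) = 4.
Fisher 4: others sum to 54; max(0, 67 - 54) = 13.
Fisher 5: others sum to 69; max(0, 67 - 69) = 0.
Total collected = 0 + 16 + 4 + 13 + 0 = 33.

33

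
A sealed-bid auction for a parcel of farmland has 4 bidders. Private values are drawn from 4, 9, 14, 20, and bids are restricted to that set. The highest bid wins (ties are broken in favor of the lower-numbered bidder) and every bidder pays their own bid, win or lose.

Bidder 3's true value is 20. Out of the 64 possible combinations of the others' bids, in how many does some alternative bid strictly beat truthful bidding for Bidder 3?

Others bid (4, 4, 4): truth gives 0; bid 9 gives 11 > 0. Violating.
Others bid (4, 4, 9): truth gives 0; bid 9 gives 11 > 0. Violating.
Others bid (4, 4, 14): truth gives 0; bid 14 gives 6 > 0. Violating.
Others bid (4, 9, 4): truth gives 0; bid 14 gives 6 > 0. Violating.
Others bid (4, 4, 20): truth gives 0; no alternative beats it.
Others bid (4, 9, 20): truth gives 0; no alternative beats it.
(Checking all 64 profiles: 40 have a profitable deviation, 24 do not.)

40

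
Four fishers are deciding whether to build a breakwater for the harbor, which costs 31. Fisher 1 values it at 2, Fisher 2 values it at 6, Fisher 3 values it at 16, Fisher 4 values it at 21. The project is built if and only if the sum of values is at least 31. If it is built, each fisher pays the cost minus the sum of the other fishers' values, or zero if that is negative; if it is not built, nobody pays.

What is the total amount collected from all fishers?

9

Total value 45 ≥ cost 31, so it is built.
Fisher 1: others sum to 43; max(0, 31 - 43) = 0.
Fisher 2: others sum to 39; max(0, 31 - 39) = 0.
Fisher 3: others sum to 29; max(0, 31 - 29) = 2.
Fisher 4: others sum to 24; max(0, 31 - 24) = 7.
Total collected = 0 + 0 + 2 + 7 = 9.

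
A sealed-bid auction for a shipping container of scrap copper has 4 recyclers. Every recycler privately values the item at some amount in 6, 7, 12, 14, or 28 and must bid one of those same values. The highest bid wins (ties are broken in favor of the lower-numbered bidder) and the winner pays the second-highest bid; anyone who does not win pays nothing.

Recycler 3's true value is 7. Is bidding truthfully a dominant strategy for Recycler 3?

Check each profile of the others' bids and compare truth against every alternative bid.
Others bid (6, 6, 6): truth gives 1, best alternative gives 1.
Others bid (6, 6, 7): truth gives 0, best alternative gives 0.
Others bid (6, 6, 12): truth gives 0, best alternative gives 0.
Others bid (6, 6, 14): truth gives 0, best alternative gives 0.
Others bid (6, 6, 28): truth gives 0, best alternative gives 0.
Others bid (6, 7, 6): truth gives 0, best alternative gives 0.
(Remaining 119 profiles checked similarly; truth is weakly best in each.)
In every case the truthful bid is at least as good as any alternative, so it is a dominant strategy.

Yes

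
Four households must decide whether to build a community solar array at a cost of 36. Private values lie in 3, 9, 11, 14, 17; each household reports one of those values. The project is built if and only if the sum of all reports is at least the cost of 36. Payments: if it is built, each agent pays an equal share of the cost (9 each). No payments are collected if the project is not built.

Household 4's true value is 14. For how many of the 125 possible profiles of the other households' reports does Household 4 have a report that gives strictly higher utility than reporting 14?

6

Others report (3, 3, 14): truth gives 0; report 17 gives 5 > 0. Violating.
Others report (3, 9, 9): truth gives 0; report 17 gives 5 > 0. Violating.
Others report (3, 14, 3): truth gives 0; report 17 gives 5 > 0. Violating.
Others report (9, 3, 9): truth gives 0; report 17 gives 5 > 0. Violating.
Others report (3, 3, 3): truth gives 0; no alternative beats it.
Others report (3, 3, 9): truth gives 0; no alternative beats it.
(Checking all 125 profiles: 6 have a profitable deviation, 119 do not.)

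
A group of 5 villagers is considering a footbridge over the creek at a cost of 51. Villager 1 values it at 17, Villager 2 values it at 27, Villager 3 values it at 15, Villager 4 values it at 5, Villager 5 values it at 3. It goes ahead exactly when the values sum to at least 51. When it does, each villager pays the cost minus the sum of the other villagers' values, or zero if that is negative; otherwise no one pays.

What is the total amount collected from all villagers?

12

Total value 67 ≥ cost 51, so it is built.
Villager 1: others sum to 50; max(0, 51 - 50) = 1.
Villager 2: others sum to 40; max(0, 51 - 40) = 11.
Villager 3: others sum to 52; max(0, 51 - 52) = 0.
Villager 4: others sum to 62; max(0, 51 - 62) = 0.
Villager 5: others sum to 64; max(0, 51 - 64) = 0.
Total collected = 1 + 11 + 0 + 0 + 0 = 12.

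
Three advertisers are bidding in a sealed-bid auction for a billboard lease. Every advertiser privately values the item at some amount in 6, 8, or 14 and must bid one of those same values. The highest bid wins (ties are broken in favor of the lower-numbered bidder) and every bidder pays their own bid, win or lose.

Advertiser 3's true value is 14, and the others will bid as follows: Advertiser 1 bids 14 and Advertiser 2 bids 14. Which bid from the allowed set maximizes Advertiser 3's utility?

6

Bid 6: loses but pays 6, utility -6.
Bid 8: loses but pays 8, utility -8.
Bid 14: loses but pays 14, utility -14.
The best choice is 6 with utility -6.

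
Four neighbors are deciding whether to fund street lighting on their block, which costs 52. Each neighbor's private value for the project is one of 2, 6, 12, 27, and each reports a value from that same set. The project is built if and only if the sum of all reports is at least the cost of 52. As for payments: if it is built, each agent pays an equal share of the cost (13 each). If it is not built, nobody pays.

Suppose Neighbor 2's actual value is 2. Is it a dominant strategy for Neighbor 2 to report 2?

Check each profile of the others' reports and compare truth against every alternative report.
Others report (2, 27, 27): truth gives -11, best alternative gives -11.
Others report (6, 27, 27): truth gives -11, best alternative gives -11.
Others report (12, 12, 27): truth gives -11, best alternative gives -11.
Others report (12, 27, 12): truth gives -11, best alternative gives -11.
Others report (12, 27, 27): truth gives -11, best alternative gives -11.
Others report (27, 2, 27): truth gives -11, best alternative gives -11.
(Remaining 58 profiles checked similarly; truth is weakly best in each.)
In every case the truthful report is at least as good as any alternative, so it is a dominant strategy.

Yes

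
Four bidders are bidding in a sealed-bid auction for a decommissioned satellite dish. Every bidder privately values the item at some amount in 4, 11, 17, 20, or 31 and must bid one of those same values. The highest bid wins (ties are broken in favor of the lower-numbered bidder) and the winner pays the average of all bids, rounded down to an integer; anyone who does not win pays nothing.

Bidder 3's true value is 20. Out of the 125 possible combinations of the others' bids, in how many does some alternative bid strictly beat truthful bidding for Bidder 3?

Others bid (4, 4, 4): truth gives 12; bid 11 gives 15 > 12. Violating.
Others bid (4, 4, 11): truth gives 11; bid 11 gives 13 > 11. Violating.
Others bid (4, 4, 17): truth gives 9; bid 17 gives 10 > 9. Violating.
Others bid (4, 4, 31): truth gives 0; bid 31 gives 3 > 0. Violating.
Others bid (4, 4, 20): truth gives 8; no alternative beats it.
Others bid (4, 11, 4): truth gives 11; no alternative beats it.
(Checking all 125 profiles: 31 have a profitable deviation, 94 do not.)

31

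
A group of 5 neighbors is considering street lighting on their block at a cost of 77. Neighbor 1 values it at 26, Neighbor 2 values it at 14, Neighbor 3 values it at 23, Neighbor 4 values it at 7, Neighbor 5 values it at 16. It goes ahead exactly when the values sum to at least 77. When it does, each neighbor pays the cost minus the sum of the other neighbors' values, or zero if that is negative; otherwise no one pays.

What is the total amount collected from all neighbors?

Total value 86 ≥ cost 77, so it is built.
Neighbor 1: others sum to 60; max(0, 77 - 60) = 17.
Neighbor 2: others sum to 72; max(0, 77 - 72) = 5.
Neighbor 3: others sum to 63; max(0, 77 - 63) = 14.
Neighbor 4: others sum to 79; max(0, 77 - 79) = 0.
Neighbor 5: others sum to 70; max(0, 77 - 70) = 7.
Total collected = 17 + 5 + 14 + 0 + 7 = 43.

43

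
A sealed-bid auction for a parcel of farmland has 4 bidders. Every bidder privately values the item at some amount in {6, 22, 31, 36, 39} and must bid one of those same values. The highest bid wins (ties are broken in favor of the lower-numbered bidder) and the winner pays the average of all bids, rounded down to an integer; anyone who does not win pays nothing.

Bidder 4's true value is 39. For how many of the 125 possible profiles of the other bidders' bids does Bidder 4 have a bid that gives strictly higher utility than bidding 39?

21

Others bid (6, 6, 6): truth gives 25; bid 22 gives 29 > 25. Violating.
Others bid (6, 6, 22): truth gives 21; bid 31 gives 23 > 21. Violating.
Others bid (6, 6, 31): truth gives 19; bid 36 gives 20 > 19. Violating.
Others bid (6, 22, 6): truth gives 21; bid 31 gives 23 > 21. Violating.
Others bid (6, 6, 36): truth gives 18; no alternative beats it.
Others bid (6, 6, 39): truth gives 0; no alternative beats it.
(Checking all 125 profiles: 21 have a profitable deviation, 104 do not.)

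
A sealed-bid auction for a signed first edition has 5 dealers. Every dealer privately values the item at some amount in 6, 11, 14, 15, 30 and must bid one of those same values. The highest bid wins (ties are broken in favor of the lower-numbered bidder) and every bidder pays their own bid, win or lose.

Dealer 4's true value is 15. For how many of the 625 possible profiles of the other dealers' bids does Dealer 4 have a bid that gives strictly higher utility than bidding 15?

Others bid (6, 6, 6, 6): truth gives 0; bid 11 gives 4 > 0. Violating.
Others bid (6, 6, 6, 11): truth gives 0; bid 11 gives 4 > 0. Violating.
Others bid (6, 6, 6, 14): truth gives 0; bid 14 gives 1 > 0. Violating.
Others bid (6, 6, 6, 30): truth gives -15; bid 6 gives -6 > -15. Violating.
Others bid (6, 6, 6, 15): truth gives 0; no alternative beats it.
Others bid (6, 6, 11, 15): truth gives 0; no alternative beats it.
(Checking all 625 profiles: 541 have a profitable deviation, 84 do not.)

541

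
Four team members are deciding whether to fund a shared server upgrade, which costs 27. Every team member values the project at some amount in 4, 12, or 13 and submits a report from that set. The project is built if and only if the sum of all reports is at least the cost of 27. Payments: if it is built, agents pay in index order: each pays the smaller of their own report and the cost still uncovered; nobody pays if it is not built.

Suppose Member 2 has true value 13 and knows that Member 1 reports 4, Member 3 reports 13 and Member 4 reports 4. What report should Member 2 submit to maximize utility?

12

Report 4: project not built, utility 0.
Report 12: project built, pays 12, utility 13 - 12 = 1.
Report 13: project built, pays 13, utility 13 - 13 = 0.
The best choice is 12 with utility 1.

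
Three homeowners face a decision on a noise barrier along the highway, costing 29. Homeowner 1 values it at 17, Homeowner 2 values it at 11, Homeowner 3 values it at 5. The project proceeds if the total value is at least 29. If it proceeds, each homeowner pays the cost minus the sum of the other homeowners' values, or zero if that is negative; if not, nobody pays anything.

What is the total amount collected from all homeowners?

Total value 33 ≥ cost 29, so it is built.
Homeowner 1: others sum to 16; max(0, 29 - 16) = 13.
Homeowner 2: others sum to 22; max(0, 29 - 22) = 7.
Homeowner 3: others sum to 28; max(0, 29 - 28) = 1.
Total collected = 13 + 7 + 1 = 21.

21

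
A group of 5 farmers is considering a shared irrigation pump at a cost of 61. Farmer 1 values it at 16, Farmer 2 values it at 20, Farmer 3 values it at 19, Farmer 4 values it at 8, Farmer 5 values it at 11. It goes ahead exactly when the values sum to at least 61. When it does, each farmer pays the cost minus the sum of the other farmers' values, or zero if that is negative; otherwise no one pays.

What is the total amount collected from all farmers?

16

Total value 74 ≥ cost 61, so it is built.
Farmer 1: others sum to 58; max(0, 61 - 58) = 3.
Farmer 2: others sum to 54; max(0, 61 - 54) = 7.
Farmer 3: others sum to 55; max(0, 61 - 55) = 6.
Farmer 4: others sum to 66; max(0, 61 - 66) = 0.
Farmer 5: others sum to 63; max(0, 61 - 63) = 0.
Total collected = 3 + 7 + 6 + 0 + 0 = 16.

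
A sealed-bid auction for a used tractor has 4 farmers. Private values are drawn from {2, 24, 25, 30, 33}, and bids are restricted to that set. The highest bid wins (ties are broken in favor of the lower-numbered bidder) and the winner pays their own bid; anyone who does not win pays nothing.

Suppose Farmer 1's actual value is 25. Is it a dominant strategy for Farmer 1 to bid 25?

Consider the case where Farmer 2 bids 2, Farmer 3 bids 2 and Farmer 4 bids 2.
Truthful bid 25: wins, pays 25, utility 25 - 25 = 0.
Bid 2 instead: wins, pays 2, utility 25 - 2 = 23.
Since 23 > 0, bidding 2 is strictly better here, so truthful bidding is not dominant.

No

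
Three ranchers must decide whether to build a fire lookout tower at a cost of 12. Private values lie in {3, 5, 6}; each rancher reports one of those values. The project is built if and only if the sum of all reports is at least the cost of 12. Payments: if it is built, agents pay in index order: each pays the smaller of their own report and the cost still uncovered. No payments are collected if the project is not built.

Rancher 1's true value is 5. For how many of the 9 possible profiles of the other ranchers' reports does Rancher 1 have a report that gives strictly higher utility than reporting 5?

6

Others report (3, 6): truth gives 0; report 3 gives 2 > 0. Violating.
Others report (5, 5): truth gives 0; report 3 gives 2 > 0. Violating.
Others report (5, 6): truth gives 0; report 3 gives 2 > 0. Violating.
Others report (6, 3): truth gives 0; report 3 gives 2 > 0. Violating.
Others report (3, 3): truth gives 0; no alternative beats it.
Others report (3, 5): truth gives 0; no alternative beats it.
(Checking all 9 profiles: 6 have a profitable deviation, 3 do not.)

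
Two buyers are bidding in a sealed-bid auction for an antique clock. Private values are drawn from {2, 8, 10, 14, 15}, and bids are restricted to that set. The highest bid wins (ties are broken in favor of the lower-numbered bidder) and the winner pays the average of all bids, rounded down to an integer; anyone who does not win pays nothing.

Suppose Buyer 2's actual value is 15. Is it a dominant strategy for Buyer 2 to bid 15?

Consider the case where Buyer 1 bids 2.
Truthful bid 15: wins, pays 8, utility 15 - 8 = 7.
Bid 8 instead: wins, pays 5, utility 15 - 5 = 10.
Since 10 > 7, bidding 8 is strictly better here, so truthful bidding is not dominant.

No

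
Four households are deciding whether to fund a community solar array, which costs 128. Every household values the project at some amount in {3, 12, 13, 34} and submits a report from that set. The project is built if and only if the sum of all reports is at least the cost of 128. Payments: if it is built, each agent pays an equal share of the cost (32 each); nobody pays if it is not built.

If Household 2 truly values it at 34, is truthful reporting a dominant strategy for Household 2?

Check each profile of the others' reports and compare truth against every alternative report.
Others report (34, 34, 34): truth gives 2, best alternative gives 0.
Others report (3, 3, 3): truth gives 0, best alternative gives 0.
Others report (3, 3, 12): truth gives 0, best alternative gives 0.
Others report (3, 3, 13): truth gives 0, best alternative gives 0.
Others report (3, 3, 34): truth gives 0, best alternative gives 0.
Others report (3, 12, 3): truth gives 0, best alternative gives 0.
(Remaining 58 profiles checked similarly; truth is weakly best in each.)
In every case the truthful report is at least as good as any alternative, so it is a dominant strategy.

Yes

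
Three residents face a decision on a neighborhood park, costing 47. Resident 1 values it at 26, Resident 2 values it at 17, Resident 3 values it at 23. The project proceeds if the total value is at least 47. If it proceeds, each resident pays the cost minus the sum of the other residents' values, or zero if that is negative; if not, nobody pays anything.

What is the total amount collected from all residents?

Total value 66 ≥ cost 47, so it is built.
Resident 1: others sum to 40; max(0, 47 - 40) = 7.
Resident 2: others sum to 49; max(0, 47 - 49) = 0.
Resident 3: others sum to 43; max(0, 47 - 43) = 4.
Total collected = 7 + 0 + 4 = 11.

11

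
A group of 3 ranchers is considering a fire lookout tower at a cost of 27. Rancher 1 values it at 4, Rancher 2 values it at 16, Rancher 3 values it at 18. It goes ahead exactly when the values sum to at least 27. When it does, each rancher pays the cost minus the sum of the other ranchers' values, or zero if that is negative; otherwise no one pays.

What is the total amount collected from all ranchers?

12

Total value 38 ≥ cost 27, so it is built.
Rancher 1: others sum to 34; max(0, 27 - 34) = 0.
Rancher 2: others sum to 22; max(0, 27 - 22) = 5.
Rancher 3: others sum to 20; max(0, 27 - 20) = 7.
Total collected = 0 + 5 + 7 = 12.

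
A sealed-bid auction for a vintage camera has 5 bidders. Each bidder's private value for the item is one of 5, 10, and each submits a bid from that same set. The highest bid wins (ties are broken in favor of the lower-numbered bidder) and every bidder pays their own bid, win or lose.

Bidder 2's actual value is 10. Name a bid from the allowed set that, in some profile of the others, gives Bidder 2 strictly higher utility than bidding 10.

5

Suppose Bidder 1 bids 10, Bidder 3 bids 5, Bidder 4 bids 5 and Bidder 5 bids 5.
Bid 10: loses but pays 10, utility -10.
Bid 5: loses but pays 5, utility -5.
So bidding 5 beats truth here (-5 > -10).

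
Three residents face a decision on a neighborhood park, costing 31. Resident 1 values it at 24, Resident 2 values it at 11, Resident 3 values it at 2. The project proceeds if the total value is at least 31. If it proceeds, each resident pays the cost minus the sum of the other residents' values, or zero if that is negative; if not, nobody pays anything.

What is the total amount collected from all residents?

23

Total value 37 ≥ cost 31, so it is built.
Resident 1: others sum to 13; max(0, 31 - 13) = 18.
Resident 2: others sum to 26; max(0, 31 - 26) = 5.
Resident 3: others sum to 35; max(0, 31 - 35) = 0.
Total collected = 18 + 5 + 0 = 23.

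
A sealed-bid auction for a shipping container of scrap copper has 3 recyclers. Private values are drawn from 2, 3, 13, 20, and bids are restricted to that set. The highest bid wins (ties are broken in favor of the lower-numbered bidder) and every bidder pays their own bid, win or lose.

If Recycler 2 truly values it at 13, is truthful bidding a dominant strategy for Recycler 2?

Consider the case where Recycler 1 bids 2 and Recycler 3 bids 2.
Truthful bid 13: wins, pays 13, utility 13 - 13 = 0.
Bid 3 instead: wins, pays 3, utility 13 - 3 = 10.
Since 10 > 0, bidding 3 is strictly better here, so truthful bidding is not dominant.

No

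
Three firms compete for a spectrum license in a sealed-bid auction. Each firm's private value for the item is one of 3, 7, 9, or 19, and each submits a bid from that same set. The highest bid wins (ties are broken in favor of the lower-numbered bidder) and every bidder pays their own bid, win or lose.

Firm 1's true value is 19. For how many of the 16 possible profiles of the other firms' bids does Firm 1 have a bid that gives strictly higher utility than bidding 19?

9

Others bid (3, 3): truth gives 0; bid 3 gives 16 > 0. Violating.
Others bid (3, 7): truth gives 0; bid 7 gives 12 > 0. Violating.
Others bid (3, 9): truth gives 0; bid 9 gives 10 > 0. Violating.
Others bid (7, 3): truth gives 0; bid 7 gives 12 > 0. Violating.
Others bid (3, 19): truth gives 0; no alternative beats it.
Others bid (7, 19): truth gives 0; no alternative beats it.
(Checking all 16 profiles: 9 have a profitable deviation, 7 do not.)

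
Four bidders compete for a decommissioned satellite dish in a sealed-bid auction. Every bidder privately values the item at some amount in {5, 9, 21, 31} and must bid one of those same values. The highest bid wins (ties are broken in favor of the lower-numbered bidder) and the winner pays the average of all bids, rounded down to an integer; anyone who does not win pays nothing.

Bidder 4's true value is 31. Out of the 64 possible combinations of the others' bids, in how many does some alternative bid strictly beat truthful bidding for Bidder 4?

Others bid (5, 5, 5): truth gives 20; bid 9 gives 25 > 20. Violating.
Others bid (5, 5, 9): truth gives 19; bid 21 gives 21 > 19. Violating.
Others bid (5, 9, 5): truth gives 19; bid 21 gives 21 > 19. Violating.
Others bid (5, 9, 9): truth gives 18; bid 21 gives 20 > 18. Violating.
Others bid (5, 5, 21): truth gives 16; no alternative beats it.
Others bid (5, 5, 31): truth gives 0; no alternative beats it.
(Checking all 64 profiles: 8 have a profitable deviation, 56 do not.)

8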